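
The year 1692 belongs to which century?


Century = (year - 1) // 100 + 1
= (1692 - 1) // 100 + 1
= 1691 // 100 + 1
= 16 + 1

17th century


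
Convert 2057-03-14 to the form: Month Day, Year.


ISO 2057-03-14 parses as year=2057, month=03, day=14
Month 3 -> March

March 14, 2057


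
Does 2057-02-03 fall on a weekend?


Anchor: Jan 1, 2057. With p = 2057 - 1 = 2056: (p + p//4 - p//100 + p//400) mod 7 = (2056 + 514 - 20 + 5) mod 7 = 2555 mod 7 = 0 -> Monday (Mon=0 ... Sun=6)
Day of year: 34; offset = 33
Weekday index = (0 + 33) mod 7 = 5 -> Saturday
Weekend days: Saturday, Sunday

Yes


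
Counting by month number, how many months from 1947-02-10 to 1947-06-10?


From February 1947 to June 1947
0 years * 12 = 0 months, plus 4 months = 4

4 months


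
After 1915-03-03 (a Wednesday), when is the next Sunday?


Current: Wednesday
Target: Sunday
Days ahead: 4

Next Sunday: 1915-03-07


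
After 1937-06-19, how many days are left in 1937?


Day of year: 170 of 365
Remaining = 365 - 170

195 days


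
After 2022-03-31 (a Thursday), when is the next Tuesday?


Current: Thursday
Target: Tuesday
Days ahead: 5

Next Tuesday: 2022-04-05


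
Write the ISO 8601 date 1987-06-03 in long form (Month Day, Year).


ISO 1987-06-03 parses as year=1987, month=06, day=03
Month 6 -> June

June 3, 1987


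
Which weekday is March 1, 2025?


Target: March 1, 2025
Anchor: Jan 1, 2025. With p = 2025 - 1 = 2024: (p + p//4 - p//100 + p//400) mod 7 = (2024 + 506 - 20 + 5) mod 7 = 2515 mod 7 = 2 -> Wednesday (Mon=0 ... Sun=6)
Days before March (Jan-Feb): 59 days
Weekday index = (2 + 59) mod 7 = 5

Saturday


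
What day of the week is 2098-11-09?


Date: November 9, 2098
Anchor: Jan 1, 2098. With p = 2098 - 1 = 2097: (p + p//4 - p//100 + p//400) mod 7 = (2097 + 524 - 20 + 5) mod 7 = 2606 mod 7 = 2 -> Wednesday (Mon=0 ... Sun=6)
Days before November (Jan-Oct): 304; offset = 304 + 9 - 1 = 312
Weekday index = (2 + 312) mod 7 = 6

Day of the week: Sunday


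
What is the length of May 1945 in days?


May 1945

31 days


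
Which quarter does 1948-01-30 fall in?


Month: January (month 1)
Q1: Jan-Mar, Q2: Apr-Jun, Q3: Jul-Sep, Q4: Oct-Dec

Q1


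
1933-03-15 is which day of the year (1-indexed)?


Date: March 15, 1933
Days in months 1 through 2: 59
Plus 15 days in March

Day of year: 74


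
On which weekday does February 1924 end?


February 1924 has 29 days
Anchor: Jan 1, 1924. With p = 1924 - 1 = 1923: (p + p//4 - p//100 + p//400) mod 7 = (1923 + 480 - 19 + 4) mod 7 = 2388 mod 7 = 1 -> Tuesday (Mon=0 ... Sun=6)
Days before February (Jan): 31; February 1 index = (1 + 31) mod 7 = 4 -> Friday
Last day offset: 29 - 1 = 28 days
Weekday index = (4 + 28) mod 7 = 4

Friday, February 29


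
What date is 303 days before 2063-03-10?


Start: 2063-03-10, subtract 303 days
Back 10 days from March 10 reaches February 28, 2063 -> 293 left
February 2063 has 28 days -> back to January 31, 2063 -> 265 left
January 2063 has 31 days -> back to December 31, 2062 -> 234 left
December 2062 has 31 days -> back to November 30, 2062 -> 203 left
November 2062 has 30 days -> back to October 31, 2062 -> 173 left
October 2062 has 31 days -> back to September 30, 2062 -> 142 left
September 2062 has 30 days -> back to August 31, 2062 -> 112 left
August 2062 has 31 days -> back to July 31, 2062 -> 81 left
July 2062 has 31 days -> back to June 30, 2062 -> 50 left
June 2062 has 30 days -> back to May 31, 2062 -> 20 left
May 2062: 31 - 20 = 11 -> lands on May 11

Result: 2062-05-11


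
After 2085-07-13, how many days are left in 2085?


Day of year: 194 of 365
Remaining = 365 - 194

171 days


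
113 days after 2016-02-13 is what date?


Start: 2016-02-13, add 113 days
February 2016 has 29 days: 29 - 13 = 16 days to February 29 -> 97 left
March 2016 has 31 days -> 66 left
April 2016 has 30 days -> 36 left
May 2016 has 31 days -> 5 left
June 2016: 5 <= 30 -> lands on June 5

Result: 2016-06-05


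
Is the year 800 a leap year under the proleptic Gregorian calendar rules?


Gregorian leap year rule: divisible by 4, but not by 100, unless also by 400.
800 is divisible by 400 -> leap year

Yes


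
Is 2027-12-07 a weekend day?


Anchor: Jan 1, 2027. With p = 2027 - 1 = 2026: (p + p//4 - p//100 + p//400) mod 7 = (2026 + 506 - 20 + 5) mod 7 = 2517 mod 7 = 4 -> Friday (Mon=0 ... Sun=6)
Day of year: 341; offset = 340
Weekday index = (4 + 340) mod 7 = 1 -> Tuesday
Weekend days: Saturday, Sunday

No


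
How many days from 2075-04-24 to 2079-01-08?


From 2075-04-24 to 2079-01-08
2075-04-24: days before April = 31 + 28 + 31 = 90 (2075 is not a leap year); day of year = 90 + 24 = 114
2079-01-08: day of year = 8
Rest of 2075: 365 - 114 = 251
Full years 2076 (366), 2077 (365), 2078 (365): 1096
Total = 251 + 1096 + 8 = 1355

1355 days


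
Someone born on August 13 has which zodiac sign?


Date: August 13
Conventional tropical zodiac dates: Leo from July 23 onward; Virgo starts August 23
August 13 falls within the Leo range

Leo


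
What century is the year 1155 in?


Century = (year - 1) // 100 + 1
= (1155 - 1) // 100 + 1
= 1154 // 100 + 1
= 11 + 1

12th century


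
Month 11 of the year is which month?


Month 11 of 12

November


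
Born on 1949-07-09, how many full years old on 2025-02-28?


Birth: 1949-07-09
Reference: 2025-02-28
Year difference: 2025 - 1949 = 76
Birthday not yet reached in 2025, subtract 1

75 years old


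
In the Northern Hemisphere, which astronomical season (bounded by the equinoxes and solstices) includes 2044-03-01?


Date: March 1
Astronomical Winter (approx.; exact equinox/solstice day varies by year): December 21 to March 19
March 1 falls within the Winter window

Winter


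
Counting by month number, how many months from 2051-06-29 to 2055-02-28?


From June 2051 to February 2055
4 years * 12 = 48 months, minus 4 months = 44

44 months


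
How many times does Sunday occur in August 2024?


August 2024 has 31 days
Anchor: Jan 1, 2024. With p = 2024 - 1 = 2023: (p + p//4 - p//100 + p//400) mod 7 = (2023 + 505 - 20 + 5) mod 7 = 2513 mod 7 = 0 -> Monday (Mon=0 ... Sun=6)
Days before August (Jan-Jul): 213; August 1 index = (0 + 213) mod 7 = 3 -> Thursday
First Sunday is August 4
Sundays: 4, 11, 18, 25

4 Sundays


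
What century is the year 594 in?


Century = (year - 1) // 100 + 1
= (594 - 1) // 100 + 1
= 593 // 100 + 1
= 5 + 1

6th century


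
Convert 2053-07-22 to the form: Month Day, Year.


ISO 2053-07-22 parses as year=2053, month=07, day=22
Month 7 -> July

July 22, 2053


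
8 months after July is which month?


July is month 7
7 + 8 = 15; wrap: 15 - 12 = 3

March


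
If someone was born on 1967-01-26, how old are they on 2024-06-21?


Birth: 1967-01-26
Reference: 2024-06-21
Year difference: 2024 - 1967 = 57

57 years old


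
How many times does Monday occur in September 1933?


September 1933 has 30 days
Anchor: Jan 1, 1933. With p = 1933 - 1 = 1932: (p + p//4 - p//100 + p//400) mod 7 = (1932 + 483 - 19 + 4) mod 7 = 2400 mod 7 = 6 -> Sunday (Mon=0 ... Sun=6)
Days before September (Jan-Aug): 243; September 1 index = (6 + 243) mod 7 = 4 -> Friday
First Monday is September 4
Mondays: 4, 11, 18, 25

4 Mondays


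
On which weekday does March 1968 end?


March 1968 has 31 days
Anchor: Jan 1, 1968. With p = 1968 - 1 = 1967: (p + p//4 - p//100 + p//400) mod 7 = (1967 + 491 - 19 + 4) mod 7 = 2443 mod 7 = 0 -> Monday (Mon=0 ... Sun=6)
Days before March (Jan-Feb): 60; March 1 index = (0 + 60) mod 7 = 4 -> Friday
Last day offset: 31 - 1 = 30 days
Weekday index = (4 + 30) mod 7 = 6

Sunday, March 31


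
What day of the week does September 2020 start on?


Target: September 1, 2020
Anchor: Jan 1, 2020. With p = 2020 - 1 = 2019: (p + p//4 - p//100 + p//400) mod 7 = (2019 + 504 - 20 + 5) mod 7 = 2508 mod 7 = 2 -> Wednesday (Mon=0 ... Sun=6)
Days before September (Jan-Aug): 244 days
Weekday index = (2 + 244) mod 7 = 1

Tuesday


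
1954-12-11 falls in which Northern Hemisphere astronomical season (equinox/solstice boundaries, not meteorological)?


Date: December 11
Astronomical Autumn (approx.; exact equinox/solstice day varies by year): September 22 to December 20
December 11 falls within the Autumn window

Autumn


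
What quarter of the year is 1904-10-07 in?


Month: October (month 10)
Q1: Jan-Mar, Q2: Apr-Jun, Q3: Jul-Sep, Q4: Oct-Dec

Q4


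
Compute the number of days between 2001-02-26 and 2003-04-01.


From 2001-02-26 to 2003-04-01
2001-02-26: days before February = 31; day of year = 31 + 26 = 57
2003-04-01: days before April = 31 + 28 + 31 = 90 (2003 is not a leap year); day of year = 90 + 1 = 91
Rest of 2001: 365 - 57 = 308
Full years 2002 (365): 365
Total = 308 + 365 + 91 = 764

764 days


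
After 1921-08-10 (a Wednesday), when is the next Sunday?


Current: Wednesday
Target: Sunday
Days ahead: 4

Next Sunday: 1921-08-14


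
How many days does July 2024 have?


July 2024

31 days


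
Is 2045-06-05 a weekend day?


Anchor: Jan 1, 2045. With p = 2045 - 1 = 2044: (p + p//4 - p//100 + p//400) mod 7 = (2044 + 511 - 20 + 5) mod 7 = 2540 mod 7 = 6 -> Sunday (Mon=0 ... Sun=6)
Day of year: 156; offset = 155
Weekday index = (6 + 155) mod 7 = 0 -> Monday
Weekend days: Saturday, Sunday

No


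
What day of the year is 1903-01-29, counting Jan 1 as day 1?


Date: January 29, 1903
No months before January
Plus 29 days in January

Day of year: 29


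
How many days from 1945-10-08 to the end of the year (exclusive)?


Day of year: 281 of 365
Remaining = 365 - 281

84 days


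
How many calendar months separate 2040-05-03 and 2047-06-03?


From May 2040 to June 2047
7 years * 12 = 84 months, plus 1 month = 85

85 months


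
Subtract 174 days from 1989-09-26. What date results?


Start: 1989-09-26, subtract 174 days
Back 26 days from September 26 reaches August 31, 1989 -> 148 left
August 1989 has 31 days -> back to July 31, 1989 -> 117 left
July 1989 has 31 days -> back to June 30, 1989 -> 86 left
June 1989 has 30 days -> back to May 31, 1989 -> 56 left
May 1989 has 31 days -> back to April 30, 1989 -> 25 left
April 1989: 30 - 25 = 5 -> lands on April 5

Result: 1989-04-05


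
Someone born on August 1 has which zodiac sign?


Date: August 1
Conventional tropical zodiac dates: Leo from July 23 onward; Virgo starts August 23
August 1 falls within the Leo range

Leo


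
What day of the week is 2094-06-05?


Date: June 5, 2094
Anchor: Jan 1, 2094. With p = 2094 - 1 = 2093: (p + p//4 - p//100 + p//400) mod 7 = (2093 + 523 - 20 + 5) mod 7 = 2601 mod 7 = 4 -> Friday (Mon=0 ... Sun=6)
Days before June (Jan-May): 151; offset = 151 + 5 - 1 = 155
Weekday index = (4 + 155) mod 7 = 5

Day of the week: Saturday


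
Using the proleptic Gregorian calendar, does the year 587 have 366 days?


Gregorian leap year rule: divisible by 4, but not by 100, unless also by 400.
587 is not divisible by 4 -> not a leap year

No


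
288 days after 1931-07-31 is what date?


Start: 1931-07-31, add 288 days
July 31 is the last day of July 1931 -> 288 left
August 1931 has 31 days -> 257 left
September 1931 has 30 days -> 227 left
October 1931 has 31 days -> 196 left
November 1931 has 30 days -> 166 left
December 1931 has 31 days -> 135 left
January 1932 has 31 days -> 104 left
February 1932 has 29 days -> 75 left
March 1932 has 31 days -> 44 left
April 1932 has 30 days -> 14 left
May 1932: 14 <= 31 -> lands on May 14

Result: 1932-05-14


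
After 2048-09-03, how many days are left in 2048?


Day of year: 247 of 366
Remaining = 366 - 247

119 days


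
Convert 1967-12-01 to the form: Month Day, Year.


ISO 1967-12-01 parses as year=1967, month=12, day=01
Month 12 -> December

December 1, 1967


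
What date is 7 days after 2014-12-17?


Start: 2014-12-17, add 7 days
December 2014 has 31 days; 17 + 7 = 24 stays within December

Result: 2014-12-24


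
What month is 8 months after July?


July is month 7
7 + 8 = 15; wrap: 15 - 12 = 3

March


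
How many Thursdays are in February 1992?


February 1992 has 29 days
Anchor: Jan 1, 1992. With p = 1992 - 1 = 1991: (p + p//4 - p//100 + p//400) mod 7 = (1991 + 497 - 19 + 4) mod 7 = 2473 mod 7 = 2 -> Wednesday (Mon=0 ... Sun=6)
Days before February (Jan): 31; February 1 index = (2 + 31) mod 7 = 5 -> Saturday
First Thursday is February 6
Thursdays: 6, 13, 20, 27

4 Thursdays


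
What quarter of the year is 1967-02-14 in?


Month: February (month 2)
Q1: Jan-Mar, Q2: Apr-Jun, Q3: Jul-Sep, Q4: Oct-Dec

Q1


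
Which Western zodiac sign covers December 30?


Date: December 30
Conventional tropical zodiac dates: Capricorn from December 22 onward; Aquarius starts January 20
December 30 falls within the Capricorn range

Capricorn


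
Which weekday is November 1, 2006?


Target: November 1, 2006
Anchor: Jan 1, 2006. With p = 2006 - 1 = 2005: (p + p//4 - p//100 + p//400) mod 7 = (2005 + 501 - 20 + 5) mod 7 = 2491 mod 7 = 6 -> Sunday (Mon=0 ... Sun=6)
Days before November (Jan-Oct): 304 days
Weekday index = (6 + 304) mod 7 = 2

Wednesday


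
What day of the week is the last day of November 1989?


November 1989 has 30 days
Anchor: Jan 1, 1989. With p = 1989 - 1 = 1988: (p + p//4 - p//100 + p//400) mod 7 = (1988 + 497 - 19 + 4) mod 7 = 2470 mod 7 = 6 -> Sunday (Mon=0 ... Sun=6)
Days before November (Jan-Oct): 304; November 1 index = (6 + 304) mod 7 = 2 -> Wednesday
Last day offset: 30 - 1 = 29 days
Weekday index = (2 + 29) mod 7 = 3

Thursday, November 30


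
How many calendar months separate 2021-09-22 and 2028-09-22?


From September 2021 to September 2028
7 years * 12 = 84 months = 84

84 months


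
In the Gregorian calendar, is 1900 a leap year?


Gregorian leap year rule: divisible by 4, but not by 100, unless also by 400.
1900 is divisible by 100 but not 400 -> not a leap year

No


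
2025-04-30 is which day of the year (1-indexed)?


Date: April 30, 2025
Days in months 1 through 3: 90
Plus 30 days in April

Day of year: 120


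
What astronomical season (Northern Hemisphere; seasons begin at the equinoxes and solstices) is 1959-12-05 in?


Date: December 5
Astronomical Autumn (approx.; exact equinox/solstice day varies by year): September 22 to December 20
December 5 falls within the Autumn window

Autumn


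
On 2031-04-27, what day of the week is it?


Date: April 27, 2031
Anchor: Jan 1, 2031. With p = 2031 - 1 = 2030: (p + p//4 - p//100 + p//400) mod 7 = (2030 + 507 - 20 + 5) mod 7 = 2522 mod 7 = 2 -> Wednesday (Mon=0 ... Sun=6)
Days before April (Jan-Mar): 90; offset = 90 + 27 - 1 = 116
Weekday index = (2 + 116) mod 7 = 6

Day of the week: Sunday


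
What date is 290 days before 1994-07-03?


Start: 1994-07-03, subtract 290 days
Back 3 days from July 3 reaches June 30, 1994 -> 287 left
June 1994 has 30 days -> back to May 31, 1994 -> 257 left
May 1994 has 31 days -> back to April 30, 1994 -> 226 left
April 1994 has 30 days -> back to March 31, 1994 -> 196 left
March 1994 has 31 days -> back to February 28, 1994 -> 165 left
February 1994 has 28 days -> back to January 31, 1994 -> 137 left
January 1994 has 31 days -> back to December 31, 1993 -> 106 left
December 1993 has 31 days -> back to November 30, 1993 -> 75 left
November 1993 has 30 days -> back to October 31, 1993 -> 45 left
October 1993 has 31 days -> back to September 30, 1993 -> 14 left
September 1993: 30 - 14 = 16 -> lands on September 16

Result: 1993-09-16


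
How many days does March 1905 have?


March 1905

31 days


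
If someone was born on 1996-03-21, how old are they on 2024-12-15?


Birth: 1996-03-21
Reference: 2024-12-15
Year difference: 2024 - 1996 = 28

28 years old


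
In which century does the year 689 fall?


Century = (year - 1) // 100 + 1
= (689 - 1) // 100 + 1
= 688 // 100 + 1
= 6 + 1

7th century


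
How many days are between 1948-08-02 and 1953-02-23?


From 1948-08-02 to 1953-02-23
1948-08-02: days before August = 31 + 29 + 31 + 30 + 31 + 30 + 31 = 213 (1948 is a leap year); day of year = 213 + 2 = 215
1953-02-23: days before February = 31; day of year = 31 + 23 = 54
Rest of 1948: 366 - 215 = 151
Full years 1949 (365), 1950 (365), 1951 (365), 1952 (366): 1461
Total = 151 + 1461 + 54 = 1666

1666 days


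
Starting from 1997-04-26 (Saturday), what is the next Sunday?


Current: Saturday
Target: Sunday
Days ahead: 1

Next Sunday: 1997-04-27


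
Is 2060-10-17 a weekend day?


Anchor: Jan 1, 2060. With p = 2060 - 1 = 2059: (p + p//4 - p//100 + p//400) mod 7 = (2059 + 514 - 20 + 5) mod 7 = 2558 mod 7 = 3 -> Thursday (Mon=0 ... Sun=6)
Day of year: 291; offset = 290
Weekday index = (3 + 290) mod 7 = 6 -> Sunday
Weekend days: Saturday, Sunday

Yes


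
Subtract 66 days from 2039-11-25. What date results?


Start: 2039-11-25, subtract 66 days
Back 25 days from November 25 reaches October 31, 2039 -> 41 left
October 2039 has 31 days -> back to September 30, 2039 -> 10 left
September 2039: 30 - 10 = 20 -> lands on September 20

Result: 2039-09-20


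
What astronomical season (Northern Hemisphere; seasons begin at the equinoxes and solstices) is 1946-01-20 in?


Date: January 20
Astronomical Winter (approx.; exact equinox/solstice day varies by year): December 21 to March 19
January 20 falls within the Winter window

Winter


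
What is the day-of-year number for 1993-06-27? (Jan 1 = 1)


Date: June 27, 1993
Days in months 1 through 5: 151
Plus 27 days in June

Day of year: 178


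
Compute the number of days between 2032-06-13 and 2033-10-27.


From 2032-06-13 to 2033-10-27
2032-06-13: days before June = 31 + 29 + 31 + 30 + 31 = 152 (2032 is a leap year); day of year = 152 + 13 = 165
2033-10-27: days before October = 31 + 28 + 31 + 30 + 31 + 30 + 31 + 31 + 30 = 273 (2033 is not a leap year); day of year = 273 + 27 = 300
Rest of 2032: 366 - 165 = 201
Total = 201 + 300 = 501

501 days


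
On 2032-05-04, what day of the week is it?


Date: May 4, 2032
Anchor: Jan 1, 2032. With p = 2032 - 1 = 2031: (p + p//4 - p//100 + p//400) mod 7 = (2031 + 507 - 20 + 5) mod 7 = 2523 mod 7 = 3 -> Thursday (Mon=0 ... Sun=6)
Days before May (Jan-Apr): 121; offset = 121 + 4 - 1 = 124
Weekday index = (3 + 124) mod 7 = 1

Day of the week: Tuesday


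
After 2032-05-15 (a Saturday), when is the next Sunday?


Current: Saturday
Target: Sunday
Days ahead: 1

Next Sunday: 2032-05-16


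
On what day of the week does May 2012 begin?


Target: May 1, 2012
Anchor: Jan 1, 2012. With p = 2012 - 1 = 2011: (p + p//4 - p//100 + p//400) mod 7 = (2011 + 502 - 20 + 5) mod 7 = 2498 mod 7 = 6 -> Sunday (Mon=0 ... Sun=6)
Days before May (Jan-Apr): 121 days
Weekday index = (6 + 121) mod 7 = 1

Tuesday


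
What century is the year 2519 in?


Century = (year - 1) // 100 + 1
= (2519 - 1) // 100 + 1
= 2518 // 100 + 1
= 25 + 1

26th century


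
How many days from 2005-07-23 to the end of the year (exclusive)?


Day of year: 204 of 365
Remaining = 365 - 204

161 days


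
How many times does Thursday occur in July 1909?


July 1909 has 31 days
Anchor: Jan 1, 1909. With p = 1909 - 1 = 1908: (p + p//4 - p//100 + p//400) mod 7 = (1908 + 477 - 19 + 4) mod 7 = 2370 mod 7 = 4 -> Friday (Mon=0 ... Sun=6)
Days before July (Jan-Jun): 181; July 1 index = (4 + 181) mod 7 = 3 -> Thursday
First Thursday is July 1
Thursdays: 1, 8, 15, 22, 29

5 Thursdays


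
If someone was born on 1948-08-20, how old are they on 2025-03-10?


Birth: 1948-08-20
Reference: 2025-03-10
Year difference: 2025 - 1948 = 77
Birthday not yet reached in 2025, subtract 1

76 years old


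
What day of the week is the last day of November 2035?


November 2035 has 30 days
Anchor: Jan 1, 2035. With p = 2035 - 1 = 2034: (p + p//4 - p//100 + p//400) mod 7 = (2034 + 508 - 20 + 5) mod 7 = 2527 mod 7 = 0 -> Monday (Mon=0 ... Sun=6)
Days before November (Jan-Oct): 304; November 1 index = (0 + 304) mod 7 = 3 -> Thursday
Last day offset: 30 - 1 = 29 days
Weekday index = (3 + 29) mod 7 = 4

Friday, November 30


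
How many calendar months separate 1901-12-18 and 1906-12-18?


From December 1901 to December 1906
5 years * 12 = 60 months = 60

60 months


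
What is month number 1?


Month 1 of 12

January


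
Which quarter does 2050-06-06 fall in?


Month: June (month 6)
Q1: Jan-Mar, Q2: Apr-Jun, Q3: Jul-Sep, Q4: Oct-Dec

Q2


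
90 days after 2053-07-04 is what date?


Start: 2053-07-04, add 90 days
July 2053 has 31 days: 31 - 4 = 27 days to July 31 -> 63 left
August 2053 has 31 days -> 32 left
September 2053 has 30 days -> 2 left
October 2053: 2 <= 31 -> lands on October 2

Result: 2053-10-02


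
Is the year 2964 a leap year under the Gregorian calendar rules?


Gregorian leap year rule: divisible by 4, but not by 100, unless also by 400.
2964 is divisible by 4 but not 100 -> leap year

Yes


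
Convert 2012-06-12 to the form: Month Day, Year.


ISO 2012-06-12 parses as year=2012, month=06, day=12
Month 6 -> June

June 12, 2012


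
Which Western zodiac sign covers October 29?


Date: October 29
Conventional tropical zodiac dates: Scorpio from October 23 onward; Sagittarius starts November 22
October 29 falls within the Scorpio range

Scorpio


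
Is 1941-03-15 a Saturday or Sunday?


Anchor: Jan 1, 1941. With p = 1941 - 1 = 1940: (p + p//4 - p//100 + p//400) mod 7 = (1940 + 485 - 19 + 4) mod 7 = 2410 mod 7 = 2 -> Wednesday (Mon=0 ... Sun=6)
Day of year: 74; offset = 73
Weekday index = (2 + 73) mod 7 = 5 -> Saturday
Weekend days: Saturday, Sunday

Yes


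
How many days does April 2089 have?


April 2089

30 days


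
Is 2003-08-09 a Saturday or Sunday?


Anchor: Jan 1, 2003. With p = 2003 - 1 = 2002: (p + p//4 - p//100 + p//400) mod 7 = (2002 + 500 - 20 + 5) mod 7 = 2487 mod 7 = 2 -> Wednesday (Mon=0 ... Sun=6)
Day of year: 221; offset = 220
Weekday index = (2 + 220) mod 7 = 5 -> Saturday
Weekend days: Saturday, Sunday

Yes


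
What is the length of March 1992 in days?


March 1992

31 days


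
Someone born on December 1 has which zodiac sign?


Date: December 1
Conventional tropical zodiac dates: Sagittarius from November 22 onward; Capricorn starts December 22
December 1 falls within the Sagittarius range

Sagittarius


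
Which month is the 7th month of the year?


Month 7 of 12

July


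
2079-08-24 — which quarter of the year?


Month: August (month 8)
Q1: Jan-Mar, Q2: Apr-Jun, Q3: Jul-Sep, Q4: Oct-Dec

Q3


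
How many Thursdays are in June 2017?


June 2017 has 30 days
Anchor: Jan 1, 2017. With p = 2017 - 1 = 2016: (p + p//4 - p//100 + p//400) mod 7 = (2016 + 504 - 20 + 5) mod 7 = 2505 mod 7 = 6 -> Sunday (Mon=0 ... Sun=6)
Days before June (Jan-May): 151; June 1 index = (6 + 151) mod 7 = 3 -> Thursday
First Thursday is June 1
Thursdays: 1, 8, 15, 22, 29

5 Thursdays


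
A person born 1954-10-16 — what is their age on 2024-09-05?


Birth: 1954-10-16
Reference: 2024-09-05
Year difference: 2024 - 1954 = 70
Birthday not yet reached in 2024, subtract 1

69 years old


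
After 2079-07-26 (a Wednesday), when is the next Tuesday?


Current: Wednesday
Target: Tuesday
Days ahead: 6

Next Tuesday: 2079-08-01


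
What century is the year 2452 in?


Century = (year - 1) // 100 + 1
= (2452 - 1) // 100 + 1
= 2451 // 100 + 1
= 24 + 1

25th century


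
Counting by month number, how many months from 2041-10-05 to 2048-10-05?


From October 2041 to October 2048
7 years * 12 = 84 months = 84

84 months


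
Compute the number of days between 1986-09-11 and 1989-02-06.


From 1986-09-11 to 1989-02-06
1986-09-11: days before September = 31 + 28 + 31 + 30 + 31 + 30 + 31 + 31 = 243 (1986 is not a leap year); day of year = 243 + 11 = 254
1989-02-06: days before February = 31; day of year = 31 + 6 = 37
Rest of 1986: 365 - 254 = 111
Full years 1987 (365), 1988 (366): 731
Total = 111 + 731 + 37 = 879

879 days


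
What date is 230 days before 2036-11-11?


Start: 2036-11-11, subtract 230 days
Back 11 days from November 11 reaches October 31, 2036 -> 219 left
October 2036 has 31 days -> back to September 30, 2036 -> 188 left
September 2036 has 30 days -> back to August 31, 2036 -> 158 left
August 2036 has 31 days -> back to July 31, 2036 -> 127 left
July 2036 has 31 days -> back to June 30, 2036 -> 96 left
June 2036 has 30 days -> back to May 31, 2036 -> 66 left
May 2036 has 31 days -> back to April 30, 2036 -> 35 left
April 2036 has 30 days -> back to March 31, 2036 -> 5 left
March 2036: 31 - 5 = 26 -> lands on March 26

Result: 2036-03-26


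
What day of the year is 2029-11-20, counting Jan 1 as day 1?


Date: November 20, 2029
Days in months 1 through 10: 304
Plus 20 days in November

Day of year: 324


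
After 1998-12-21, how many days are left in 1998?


Day of year: 355 of 365
Remaining = 365 - 355

10 days


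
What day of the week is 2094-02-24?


Date: February 24, 2094
Anchor: Jan 1, 2094. With p = 2094 - 1 = 2093: (p + p//4 - p//100 + p//400) mod 7 = (2093 + 523 - 20 + 5) mod 7 = 2601 mod 7 = 4 -> Friday (Mon=0 ... Sun=6)
Days before February (Jan): 31; offset = 31 + 24 - 1 = 54
Weekday index = (4 + 54) mod 7 = 2

Day of the week: Wednesday


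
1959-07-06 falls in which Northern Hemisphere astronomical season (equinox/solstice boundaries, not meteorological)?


Date: July 6
Astronomical Summer (approx.; exact equinox/solstice day varies by year): June 21 to September 21
July 6 falls within the Summer window

Summer


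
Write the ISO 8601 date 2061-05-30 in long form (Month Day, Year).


ISO 2061-05-30 parses as year=2061, month=05, day=30
Month 5 -> May

May 30, 2061


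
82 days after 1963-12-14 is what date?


Start: 1963-12-14, add 82 days
December 1963 has 31 days: 31 - 14 = 17 days to December 31 -> 65 left
January 1964 has 31 days -> 34 left
February 1964 has 29 days -> 5 left
March 1964: 5 <= 31 -> lands on March 5

Result: 1964-03-05


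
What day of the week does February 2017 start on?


Target: February 1, 2017
Anchor: Jan 1, 2017. With p = 2017 - 1 = 2016: (p + p//4 - p//100 + p//400) mod 7 = (2016 + 504 - 20 + 5) mod 7 = 2505 mod 7 = 6 -> Sunday (Mon=0 ... Sun=6)
Days before February (Jan): 31 days
Weekday index = (6 + 31) mod 7 = 2

Wednesday


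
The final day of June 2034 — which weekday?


June 2034 has 30 days
Anchor: Jan 1, 2034. With p = 2034 - 1 = 2033: (p + p//4 - p//100 + p//400) mod 7 = (2033 + 508 - 20 + 5) mod 7 = 2526 mod 7 = 6 -> Sunday (Mon=0 ... Sun=6)
Days before June (Jan-May): 151; June 1 index = (6 + 151) mod 7 = 3 -> Thursday
Last day offset: 30 - 1 = 29 days
Weekday index = (3 + 29) mod 7 = 4

Friday, June 30


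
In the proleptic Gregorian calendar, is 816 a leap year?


Gregorian leap year rule: divisible by 4, but not by 100, unless also by 400.
816 is divisible by 4 but not 100 -> leap year

Yes


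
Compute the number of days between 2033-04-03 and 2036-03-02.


From 2033-04-03 to 2036-03-02
2033-04-03: days before April = 31 + 28 + 31 = 90 (2033 is not a leap year); day of year = 90 + 3 = 93
2036-03-02: days before March = 31 + 29 = 60 (2036 is a leap year); day of year = 60 + 2 = 62
Rest of 2033: 365 - 93 = 272
Full years 2034 (365), 2035 (365): 730
Total = 272 + 730 + 62 = 1064

1064 days


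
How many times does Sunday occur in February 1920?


February 1920 has 29 days
Anchor: Jan 1, 1920. With p = 1920 - 1 = 1919: (p + p//4 - p//100 + p//400) mod 7 = (1919 + 479 - 19 + 4) mod 7 = 2383 mod 7 = 3 -> Thursday (Mon=0 ... Sun=6)
Days before February (Jan): 31; February 1 index = (3 + 31) mod 7 = 6 -> Sunday
First Sunday is February 1
Sundays: 1, 8, 15, 22, 29

5 Sundays


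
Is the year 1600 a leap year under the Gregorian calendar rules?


Gregorian leap year rule: divisible by 4, but not by 100, unless also by 400.
1600 is divisible by 400 -> leap year

Yes


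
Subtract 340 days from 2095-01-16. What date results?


Start: 2095-01-16, subtract 340 days
Back 16 days from January 16 reaches December 31, 2094 -> 324 left
December 2094 has 31 days -> back to November 30, 2094 -> 293 left
November 2094 has 30 days -> back to October 31, 2094 -> 263 left
October 2094 has 31 days -> back to September 30, 2094 -> 232 left
September 2094 has 30 days -> back to August 31, 2094 -> 202 left
August 2094 has 31 days -> back to July 31, 2094 -> 171 left
July 2094 has 31 days -> back to June 30, 2094 -> 140 left
June 2094 has 30 days -> back to May 31, 2094 -> 110 left
May 2094 has 31 days -> back to April 30, 2094 -> 79 left
April 2094 has 30 days -> back to March 31, 2094 -> 49 left
March 2094 has 31 days -> back to February 28, 2094 -> 18 left
February 2094: 28 - 18 = 10 -> lands on February 10

Result: 2094-02-10


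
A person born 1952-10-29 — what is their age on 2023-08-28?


Birth: 1952-10-29
Reference: 2023-08-28
Year difference: 2023 - 1952 = 71
Birthday not yet reached in 2023, subtract 1

70 years old


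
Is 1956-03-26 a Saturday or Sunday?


Anchor: Jan 1, 1956. With p = 1956 - 1 = 1955: (p + p//4 - p//100 + p//400) mod 7 = (1955 + 488 - 19 + 4) mod 7 = 2428 mod 7 = 6 -> Sunday (Mon=0 ... Sun=6)
Day of year: 86; offset = 85
Weekday index = (6 + 85) mod 7 = 0 -> Monday
Weekend days: Saturday, Sunday

No


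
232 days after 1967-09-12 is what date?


Start: 1967-09-12, add 232 days
September 1967 has 30 days: 30 - 12 = 18 days to September 30 -> 214 left
October 1967 has 31 days -> 183 left
November 1967 has 30 days -> 153 left
December 1967 has 31 days -> 122 left
January 1968 has 31 days -> 91 left
February 1968 has 29 days -> 62 left
March 1968 has 31 days -> 31 left
April 1968 has 30 days -> 1 left
May 1968: 1 <= 31 -> lands on May 1

Result: 1968-05-01


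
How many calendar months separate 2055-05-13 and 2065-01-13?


From May 2055 to January 2065
10 years * 12 = 120 months, minus 4 months = 116

116 months


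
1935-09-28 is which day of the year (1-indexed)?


Date: September 28, 1935
Days in months 1 through 8: 243
Plus 28 days in September

Day of year: 271


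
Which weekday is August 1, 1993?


Target: August 1, 1993
Anchor: Jan 1, 1993. With p = 1993 - 1 = 1992: (p + p//4 - p//100 + p//400) mod 7 = (1992 + 498 - 19 + 4) mod 7 = 2475 mod 7 = 4 -> Friday (Mon=0 ... Sun=6)
Days before August (Jan-Jul): 212 days
Weekday index = (4 + 212) mod 7 = 6

Sunday


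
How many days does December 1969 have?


December 1969

31 days


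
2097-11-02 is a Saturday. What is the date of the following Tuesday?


Current: Saturday
Target: Tuesday
Days ahead: 3

Next Tuesday: 2097-11-05


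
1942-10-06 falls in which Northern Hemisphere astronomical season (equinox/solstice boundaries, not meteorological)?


Date: October 6
Astronomical Autumn (approx.; exact equinox/solstice day varies by year): September 22 to December 20
October 6 falls within the Autumn window

Autumn


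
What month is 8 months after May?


May is month 5
5 + 8 = 13; wrap: 13 - 12 = 1

January


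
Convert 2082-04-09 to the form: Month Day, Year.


ISO 2082-04-09 parses as year=2082, month=04, day=09
Month 4 -> April

April 9, 2082


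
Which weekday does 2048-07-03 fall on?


Date: July 3, 2048
Anchor: Jan 1, 2048. With p = 2048 - 1 = 2047: (p + p//4 - p//100 + p//400) mod 7 = (2047 + 511 - 20 + 5) mod 7 = 2543 mod 7 = 2 -> Wednesday (Mon=0 ... Sun=6)
Days before July (Jan-Jun): 182; offset = 182 + 3 - 1 = 184
Weekday index = (2 + 184) mod 7 = 4

Day of the week: Friday


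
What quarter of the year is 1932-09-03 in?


Month: September (month 9)
Q1: Jan-Mar, Q2: Apr-Jun, Q3: Jul-Sep, Q4: Oct-Dec

Q3


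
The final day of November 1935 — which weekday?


November 1935 has 30 days
Anchor: Jan 1, 1935. With p = 1935 - 1 = 1934: (p + p//4 - p//100 + p//400) mod 7 = (1934 + 483 - 19 + 4) mod 7 = 2402 mod 7 = 1 -> Tuesday (Mon=0 ... Sun=6)
Days before November (Jan-Oct): 304; November 1 index = (1 + 304) mod 7 = 4 -> Friday
Last day offset: 30 - 1 = 29 days
Weekday index = (4 + 29) mod 7 = 5

Saturday, November 30


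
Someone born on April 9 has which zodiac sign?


Date: April 9
Conventional tropical zodiac dates: Aries from March 21 onward; Taurus starts April 20
April 9 falls within the Aries range

Aries


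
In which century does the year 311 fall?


Century = (year - 1) // 100 + 1
= (311 - 1) // 100 + 1
= 310 // 100 + 1
= 3 + 1

4th century


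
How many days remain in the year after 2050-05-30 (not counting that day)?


Day of year: 150 of 365
Remaining = 365 - 150

215 days


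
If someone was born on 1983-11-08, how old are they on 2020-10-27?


Birth: 1983-11-08
Reference: 2020-10-27
Year difference: 2020 - 1983 = 37
Birthday not yet reached in 2020, subtract 1

36 years old


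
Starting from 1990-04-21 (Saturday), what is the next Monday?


Current: Saturday
Target: Monday
Days ahead: 2

Next Monday: 1990-04-23


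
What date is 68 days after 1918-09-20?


Start: 1918-09-20, add 68 days
September 1918 has 30 days: 30 - 20 = 10 days to September 30 -> 58 left
October 1918 has 31 days -> 27 left
November 1918: 27 <= 30 -> lands on November 27

Result: 1918-11-27


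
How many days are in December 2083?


December 2083

31 days


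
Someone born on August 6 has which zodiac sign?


Date: August 6
Conventional tropical zodiac dates: Leo from July 23 onward; Virgo starts August 23
August 6 falls within the Leo range

Leo


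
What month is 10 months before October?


October is month 10
10 - 10 = 0; wrap: 0 + 12 = 12

December


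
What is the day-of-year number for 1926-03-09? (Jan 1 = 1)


Date: March 9, 1926
Days in months 1 through 2: 59
Plus 9 days in March

Day of year: 68


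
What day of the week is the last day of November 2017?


November 2017 has 30 days
Anchor: Jan 1, 2017. With p = 2017 - 1 = 2016: (p + p//4 - p//100 + p//400) mod 7 = (2016 + 504 - 20 + 5) mod 7 = 2505 mod 7 = 6 -> Sunday (Mon=0 ... Sun=6)
Days before November (Jan-Oct): 304; November 1 index = (6 + 304) mod 7 = 2 -> Wednesday
Last day offset: 30 - 1 = 29 days
Weekday index = (2 + 29) mod 7 = 3

Thursday, November 30


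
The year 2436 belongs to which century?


Century = (year - 1) // 100 + 1
= (2436 - 1) // 100 + 1
= 2435 // 100 + 1
= 24 + 1

25th century


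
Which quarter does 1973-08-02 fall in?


Month: August (month 8)
Q1: Jan-Mar, Q2: Apr-Jun, Q3: Jul-Sep, Q4: Oct-Dec

Q3


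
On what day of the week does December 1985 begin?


Target: December 1, 1985
Anchor: Jan 1, 1985. With p = 1985 - 1 = 1984: (p + p//4 - p//100 + p//400) mod 7 = (1984 + 496 - 19 + 4) mod 7 = 2465 mod 7 = 1 -> Tuesday (Mon=0 ... Sun=6)
Days before December (Jan-Nov): 334 days
Weekday index = (1 + 334) mod 7 = 6

Sunday


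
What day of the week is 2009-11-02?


Date: November 2, 2009
Anchor: Jan 1, 2009. With p = 2009 - 1 = 2008: (p + p//4 - p//100 + p//400) mod 7 = (2008 + 502 - 20 + 5) mod 7 = 2495 mod 7 = 3 -> Thursday (Mon=0 ... Sun=6)
Days before November (Jan-Oct): 304; offset = 304 + 2 - 1 = 305
Weekday index = (3 + 305) mod 7 = 0

Day of the week: Monday


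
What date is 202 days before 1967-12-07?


Start: 1967-12-07, subtract 202 days
Back 7 days from December 7 reaches November 30, 1967 -> 195 left
November 1967 has 30 days -> back to October 31, 1967 -> 165 left
October 1967 has 31 days -> back to September 30, 1967 -> 134 left
September 1967 has 30 days -> back to August 31, 1967 -> 104 left
August 1967 has 31 days -> back to July 31, 1967 -> 73 left
July 1967 has 31 days -> back to June 30, 1967 -> 42 left
June 1967 has 30 days -> back to May 31, 1967 -> 12 left
May 1967: 31 - 12 = 19 -> lands on May 19

Result: 1967-05-19


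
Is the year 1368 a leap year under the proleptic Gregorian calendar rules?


Gregorian leap year rule: divisible by 4, but not by 100, unless also by 400.
1368 is divisible by 4 but not 100 -> leap year

Yes


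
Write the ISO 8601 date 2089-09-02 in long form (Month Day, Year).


ISO 2089-09-02 parses as year=2089, month=09, day=02
Month 9 -> September

September 2, 2089


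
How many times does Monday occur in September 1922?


September 1922 has 30 days
Anchor: Jan 1, 1922. With p = 1922 - 1 = 1921: (p + p//4 - p//100 + p//400) mod 7 = (1921 + 480 - 19 + 4) mod 7 = 2386 mod 7 = 6 -> Sunday (Mon=0 ... Sun=6)
Days before September (Jan-Aug): 243; September 1 index = (6 + 243) mod 7 = 4 -> Friday
First Monday is September 4
Mondays: 4, 11, 18, 25

4 Mondays


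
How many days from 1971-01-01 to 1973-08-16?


From 1971-01-01 to 1973-08-16
1971-01-01: day of year = 1
1973-08-16: days before August = 31 + 28 + 31 + 30 + 31 + 30 + 31 = 212 (1973 is not a leap year); day of year = 212 + 16 = 228
Rest of 1971: 365 - 1 = 364
Full years 1972 (366): 366
Total = 364 + 366 + 228 = 958

958 days


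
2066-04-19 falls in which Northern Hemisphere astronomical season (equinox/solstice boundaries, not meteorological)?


Date: April 19
Astronomical Spring (approx.; exact equinox/solstice day varies by year): March 20 to June 20
April 19 falls within the Spring window

Spring


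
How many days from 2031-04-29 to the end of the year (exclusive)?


Day of year: 119 of 365
Remaining = 365 - 119

246 days


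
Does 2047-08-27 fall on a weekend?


Anchor: Jan 1, 2047. With p = 2047 - 1 = 2046: (p + p//4 - p//100 + p//400) mod 7 = (2046 + 511 - 20 + 5) mod 7 = 2542 mod 7 = 1 -> Tuesday (Mon=0 ... Sun=6)
Day of year: 239; offset = 238
Weekday index = (1 + 238) mod 7 = 1 -> Tuesday
Weekend days: Saturday, Sunday

No


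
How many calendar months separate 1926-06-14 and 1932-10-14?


From June 1926 to October 1932
6 years * 12 = 72 months, plus 4 months = 76

76 months


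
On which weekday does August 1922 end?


August 1922 has 31 days
Anchor: Jan 1, 1922. With p = 1922 - 1 = 1921: (p + p//4 - p//100 + p//400) mod 7 = (1921 + 480 - 19 + 4) mod 7 = 2386 mod 7 = 6 -> Sunday (Mon=0 ... Sun=6)
Days before August (Jan-Jul): 212; August 1 index = (6 + 212) mod 7 = 1 -> Tuesday
Last day offset: 31 - 1 = 30 days
Weekday index = (1 + 30) mod 7 = 3

Thursday, August 31


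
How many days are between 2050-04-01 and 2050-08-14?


From 2050-04-01 to 2050-08-14
2050-04-01: days before April = 31 + 28 + 31 = 90 (2050 is not a leap year); day of year = 90 + 1 = 91
2050-08-14: days before August = 31 + 28 + 31 + 30 + 31 + 30 + 31 = 212 (2050 is not a leap year); day of year = 212 + 14 = 226
Same year: 226 - 91 = 135

135 days


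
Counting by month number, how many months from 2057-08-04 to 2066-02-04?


From August 2057 to February 2066
9 years * 12 = 108 months, minus 6 months = 102

102 months


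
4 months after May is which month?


May is month 5
5 + 4 = 9

September


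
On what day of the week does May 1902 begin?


Target: May 1, 1902
Anchor: Jan 1, 1902. With p = 1902 - 1 = 1901: (p + p//4 - p//100 + p//400) mod 7 = (1901 + 475 - 19 + 4) mod 7 = 2361 mod 7 = 2 -> Wednesday (Mon=0 ... Sun=6)
Days before May (Jan-Apr): 120 days
Weekday index = (2 + 120) mod 7 = 3

Thursday


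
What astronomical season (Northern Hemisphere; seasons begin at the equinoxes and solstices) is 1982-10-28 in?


Date: October 28
Astronomical Autumn (approx.; exact equinox/solstice day varies by year): September 22 to December 20
October 28 falls within the Autumn window

Autumn


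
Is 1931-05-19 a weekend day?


Anchor: Jan 1, 1931. With p = 1931 - 1 = 1930: (p + p//4 - p//100 + p//400) mod 7 = (1930 + 482 - 19 + 4) mod 7 = 2397 mod 7 = 3 -> Thursday (Mon=0 ... Sun=6)
Day of year: 139; offset = 138
Weekday index = (3 + 138) mod 7 = 1 -> Tuesday
Weekend days: Saturday, Sunday

No


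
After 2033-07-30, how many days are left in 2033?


Day of year: 211 of 365
Remaining = 365 - 211

154 days
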